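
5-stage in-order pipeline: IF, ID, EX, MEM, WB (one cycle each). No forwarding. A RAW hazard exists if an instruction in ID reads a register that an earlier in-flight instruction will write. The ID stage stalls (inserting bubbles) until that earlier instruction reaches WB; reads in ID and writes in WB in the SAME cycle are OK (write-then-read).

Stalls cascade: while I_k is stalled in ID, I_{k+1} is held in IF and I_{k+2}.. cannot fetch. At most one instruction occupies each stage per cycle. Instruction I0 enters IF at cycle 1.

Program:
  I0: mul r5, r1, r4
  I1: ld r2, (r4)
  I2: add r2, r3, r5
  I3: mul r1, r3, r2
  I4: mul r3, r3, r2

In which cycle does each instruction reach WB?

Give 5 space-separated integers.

I0 mul r5 <- r1,r4: IF@1 ID@2 stall=0 (-) EX@3 MEM@4 WB@5
I1 ld r2 <- r4: IF@2 ID@3 stall=0 (-) EX@4 MEM@5 WB@6
I2 add r2 <- r3,r5: IF@3 ID@4 stall=1 (RAW on I0.r5 (WB@5)) EX@6 MEM@7 WB@8
I3 mul r1 <- r3,r2: IF@4 ID@6 stall=2 (RAW on I2.r2 (WB@8)) EX@9 MEM@10 WB@11
I4 mul r3 <- r3,r2: IF@6 ID@9 stall=0 (-) EX@10 MEM@11 WB@12

Answer: 5 6 8 11 12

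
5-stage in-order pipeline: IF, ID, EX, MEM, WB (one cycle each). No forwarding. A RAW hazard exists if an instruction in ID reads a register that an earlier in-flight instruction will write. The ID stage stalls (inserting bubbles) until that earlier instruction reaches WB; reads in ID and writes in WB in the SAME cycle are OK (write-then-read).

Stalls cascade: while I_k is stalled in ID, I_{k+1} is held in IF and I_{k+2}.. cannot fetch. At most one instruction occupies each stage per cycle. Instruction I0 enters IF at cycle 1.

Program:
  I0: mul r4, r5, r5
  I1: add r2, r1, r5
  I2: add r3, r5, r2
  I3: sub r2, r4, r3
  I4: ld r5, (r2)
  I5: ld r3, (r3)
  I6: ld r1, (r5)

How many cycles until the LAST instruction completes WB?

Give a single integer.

Answer: 18

Derivation:
I0 mul r4 <- r5,r5: IF@1 ID@2 stall=0 (-) EX@3 MEM@4 WB@5
I1 add r2 <- r1,r5: IF@2 ID@3 stall=0 (-) EX@4 MEM@5 WB@6
I2 add r3 <- r5,r2: IF@3 ID@4 stall=2 (RAW on I1.r2 (WB@6)) EX@7 MEM@8 WB@9
I3 sub r2 <- r4,r3: IF@4 ID@7 stall=2 (RAW on I2.r3 (WB@9)) EX@10 MEM@11 WB@12
I4 ld r5 <- r2: IF@7 ID@10 stall=2 (RAW on I3.r2 (WB@12)) EX@13 MEM@14 WB@15
I5 ld r3 <- r3: IF@10 ID@13 stall=0 (-) EX@14 MEM@15 WB@16
I6 ld r1 <- r5: IF@13 ID@14 stall=1 (RAW on I4.r5 (WB@15)) EX@16 MEM@17 WB@18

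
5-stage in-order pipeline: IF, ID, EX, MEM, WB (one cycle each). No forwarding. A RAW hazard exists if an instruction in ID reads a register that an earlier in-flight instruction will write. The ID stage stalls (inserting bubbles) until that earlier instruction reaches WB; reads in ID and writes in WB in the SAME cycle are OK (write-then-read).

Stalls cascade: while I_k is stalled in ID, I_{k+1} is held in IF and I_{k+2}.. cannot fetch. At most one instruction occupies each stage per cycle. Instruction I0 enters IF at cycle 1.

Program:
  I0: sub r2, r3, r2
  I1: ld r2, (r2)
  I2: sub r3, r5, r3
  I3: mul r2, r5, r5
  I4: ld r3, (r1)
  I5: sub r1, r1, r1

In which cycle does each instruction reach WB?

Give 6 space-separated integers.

I0 sub r2 <- r3,r2: IF@1 ID@2 stall=0 (-) EX@3 MEM@4 WB@5
I1 ld r2 <- r2: IF@2 ID@3 stall=2 (RAW on I0.r2 (WB@5)) EX@6 MEM@7 WB@8
I2 sub r3 <- r5,r3: IF@3 ID@6 stall=0 (-) EX@7 MEM@8 WB@9
I3 mul r2 <- r5,r5: IF@6 ID@7 stall=0 (-) EX@8 MEM@9 WB@10
I4 ld r3 <- r1: IF@7 ID@8 stall=0 (-) EX@9 MEM@10 WB@11
I5 sub r1 <- r1,r1: IF@8 ID@9 stall=0 (-) EX@10 MEM@11 WB@12

Answer: 5 8 9 10 11 12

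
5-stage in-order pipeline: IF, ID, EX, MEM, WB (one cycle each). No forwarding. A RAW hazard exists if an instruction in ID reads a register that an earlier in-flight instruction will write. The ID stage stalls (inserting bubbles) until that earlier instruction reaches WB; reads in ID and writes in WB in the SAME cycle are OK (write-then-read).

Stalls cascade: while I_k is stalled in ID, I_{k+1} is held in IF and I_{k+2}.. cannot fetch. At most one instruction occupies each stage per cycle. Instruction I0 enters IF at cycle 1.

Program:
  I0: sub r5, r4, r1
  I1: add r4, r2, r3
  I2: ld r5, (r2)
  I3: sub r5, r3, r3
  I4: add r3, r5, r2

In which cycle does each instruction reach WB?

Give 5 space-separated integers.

I0 sub r5 <- r4,r1: IF@1 ID@2 stall=0 (-) EX@3 MEM@4 WB@5
I1 add r4 <- r2,r3: IF@2 ID@3 stall=0 (-) EX@4 MEM@5 WB@6
I2 ld r5 <- r2: IF@3 ID@4 stall=0 (-) EX@5 MEM@6 WB@7
I3 sub r5 <- r3,r3: IF@4 ID@5 stall=0 (-) EX@6 MEM@7 WB@8
I4 add r3 <- r5,r2: IF@5 ID@6 stall=2 (RAW on I3.r5 (WB@8)) EX@9 MEM@10 WB@11

Answer: 5 6 7 8 11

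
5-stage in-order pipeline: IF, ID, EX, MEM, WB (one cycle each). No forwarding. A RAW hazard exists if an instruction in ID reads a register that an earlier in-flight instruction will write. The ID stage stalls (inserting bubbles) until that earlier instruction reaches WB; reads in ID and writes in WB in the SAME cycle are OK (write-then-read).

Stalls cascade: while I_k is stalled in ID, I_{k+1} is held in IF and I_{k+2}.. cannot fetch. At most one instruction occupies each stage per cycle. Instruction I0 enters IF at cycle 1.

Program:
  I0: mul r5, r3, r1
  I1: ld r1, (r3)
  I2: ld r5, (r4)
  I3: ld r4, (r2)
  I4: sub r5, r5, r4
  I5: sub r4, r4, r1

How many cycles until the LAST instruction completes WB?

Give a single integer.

Answer: 12

Derivation:
I0 mul r5 <- r3,r1: IF@1 ID@2 stall=0 (-) EX@3 MEM@4 WB@5
I1 ld r1 <- r3: IF@2 ID@3 stall=0 (-) EX@4 MEM@5 WB@6
I2 ld r5 <- r4: IF@3 ID@4 stall=0 (-) EX@5 MEM@6 WB@7
I3 ld r4 <- r2: IF@4 ID@5 stall=0 (-) EX@6 MEM@7 WB@8
I4 sub r5 <- r5,r4: IF@5 ID@6 stall=2 (RAW on I3.r4 (WB@8)) EX@9 MEM@10 WB@11
I5 sub r4 <- r4,r1: IF@6 ID@9 stall=0 (-) EX@10 MEM@11 WB@12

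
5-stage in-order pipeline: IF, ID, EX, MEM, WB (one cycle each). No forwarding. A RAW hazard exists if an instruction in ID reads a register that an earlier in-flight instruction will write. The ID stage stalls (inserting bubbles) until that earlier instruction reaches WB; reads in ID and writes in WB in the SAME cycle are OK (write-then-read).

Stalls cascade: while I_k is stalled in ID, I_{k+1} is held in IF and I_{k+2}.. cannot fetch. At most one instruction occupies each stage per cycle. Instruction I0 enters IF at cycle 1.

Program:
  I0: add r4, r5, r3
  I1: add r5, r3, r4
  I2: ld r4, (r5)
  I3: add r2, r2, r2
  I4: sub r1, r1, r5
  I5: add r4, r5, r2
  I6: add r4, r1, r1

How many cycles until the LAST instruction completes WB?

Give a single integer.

Answer: 16

Derivation:
I0 add r4 <- r5,r3: IF@1 ID@2 stall=0 (-) EX@3 MEM@4 WB@5
I1 add r5 <- r3,r4: IF@2 ID@3 stall=2 (RAW on I0.r4 (WB@5)) EX@6 MEM@7 WB@8
I2 ld r4 <- r5: IF@3 ID@6 stall=2 (RAW on I1.r5 (WB@8)) EX@9 MEM@10 WB@11
I3 add r2 <- r2,r2: IF@6 ID@9 stall=0 (-) EX@10 MEM@11 WB@12
I4 sub r1 <- r1,r5: IF@9 ID@10 stall=0 (-) EX@11 MEM@12 WB@13
I5 add r4 <- r5,r2: IF@10 ID@11 stall=1 (RAW on I3.r2 (WB@12)) EX@13 MEM@14 WB@15
I6 add r4 <- r1,r1: IF@11 ID@13 stall=0 (-) EX@14 MEM@15 WB@16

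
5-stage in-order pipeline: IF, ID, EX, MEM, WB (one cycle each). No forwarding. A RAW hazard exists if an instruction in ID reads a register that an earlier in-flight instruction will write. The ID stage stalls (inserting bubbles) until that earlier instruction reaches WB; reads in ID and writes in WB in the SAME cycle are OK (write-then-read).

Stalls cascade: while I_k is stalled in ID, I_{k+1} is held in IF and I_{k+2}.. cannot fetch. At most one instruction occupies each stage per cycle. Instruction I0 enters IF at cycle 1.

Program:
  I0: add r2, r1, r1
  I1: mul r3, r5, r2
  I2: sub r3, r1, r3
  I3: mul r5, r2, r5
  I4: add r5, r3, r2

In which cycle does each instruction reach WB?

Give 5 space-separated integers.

Answer: 5 8 11 12 14

Derivation:
I0 add r2 <- r1,r1: IF@1 ID@2 stall=0 (-) EX@3 MEM@4 WB@5
I1 mul r3 <- r5,r2: IF@2 ID@3 stall=2 (RAW on I0.r2 (WB@5)) EX@6 MEM@7 WB@8
I2 sub r3 <- r1,r3: IF@3 ID@6 stall=2 (RAW on I1.r3 (WB@8)) EX@9 MEM@10 WB@11
I3 mul r5 <- r2,r5: IF@6 ID@9 stall=0 (-) EX@10 MEM@11 WB@12
I4 add r5 <- r3,r2: IF@9 ID@10 stall=1 (RAW on I2.r3 (WB@11)) EX@12 MEM@13 WB@14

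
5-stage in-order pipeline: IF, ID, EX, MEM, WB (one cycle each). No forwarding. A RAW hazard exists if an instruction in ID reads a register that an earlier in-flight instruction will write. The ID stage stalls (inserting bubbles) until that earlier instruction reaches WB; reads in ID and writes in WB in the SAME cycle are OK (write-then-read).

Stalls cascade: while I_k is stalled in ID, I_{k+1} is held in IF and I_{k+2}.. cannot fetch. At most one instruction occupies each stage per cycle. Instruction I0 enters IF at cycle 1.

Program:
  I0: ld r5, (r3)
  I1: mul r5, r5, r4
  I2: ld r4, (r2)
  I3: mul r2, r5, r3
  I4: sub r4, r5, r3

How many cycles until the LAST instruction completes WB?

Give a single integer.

Answer: 12

Derivation:
I0 ld r5 <- r3: IF@1 ID@2 stall=0 (-) EX@3 MEM@4 WB@5
I1 mul r5 <- r5,r4: IF@2 ID@3 stall=2 (RAW on I0.r5 (WB@5)) EX@6 MEM@7 WB@8
I2 ld r4 <- r2: IF@3 ID@6 stall=0 (-) EX@7 MEM@8 WB@9
I3 mul r2 <- r5,r3: IF@6 ID@7 stall=1 (RAW on I1.r5 (WB@8)) EX@9 MEM@10 WB@11
I4 sub r4 <- r5,r3: IF@7 ID@9 stall=0 (-) EX@10 MEM@11 WB@12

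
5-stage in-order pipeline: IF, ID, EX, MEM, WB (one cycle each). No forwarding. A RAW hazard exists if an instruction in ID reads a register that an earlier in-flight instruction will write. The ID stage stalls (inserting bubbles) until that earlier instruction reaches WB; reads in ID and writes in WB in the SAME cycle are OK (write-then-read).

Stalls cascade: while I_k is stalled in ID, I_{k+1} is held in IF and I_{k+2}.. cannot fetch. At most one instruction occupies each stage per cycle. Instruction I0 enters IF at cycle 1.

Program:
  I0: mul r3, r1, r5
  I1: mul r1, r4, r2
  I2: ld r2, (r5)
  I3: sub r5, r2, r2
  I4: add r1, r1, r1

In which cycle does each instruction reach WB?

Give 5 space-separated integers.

I0 mul r3 <- r1,r5: IF@1 ID@2 stall=0 (-) EX@3 MEM@4 WB@5
I1 mul r1 <- r4,r2: IF@2 ID@3 stall=0 (-) EX@4 MEM@5 WB@6
I2 ld r2 <- r5: IF@3 ID@4 stall=0 (-) EX@5 MEM@6 WB@7
I3 sub r5 <- r2,r2: IF@4 ID@5 stall=2 (RAW on I2.r2 (WB@7)) EX@8 MEM@9 WB@10
I4 add r1 <- r1,r1: IF@5 ID@8 stall=0 (-) EX@9 MEM@10 WB@11

Answer: 5 6 7 10 11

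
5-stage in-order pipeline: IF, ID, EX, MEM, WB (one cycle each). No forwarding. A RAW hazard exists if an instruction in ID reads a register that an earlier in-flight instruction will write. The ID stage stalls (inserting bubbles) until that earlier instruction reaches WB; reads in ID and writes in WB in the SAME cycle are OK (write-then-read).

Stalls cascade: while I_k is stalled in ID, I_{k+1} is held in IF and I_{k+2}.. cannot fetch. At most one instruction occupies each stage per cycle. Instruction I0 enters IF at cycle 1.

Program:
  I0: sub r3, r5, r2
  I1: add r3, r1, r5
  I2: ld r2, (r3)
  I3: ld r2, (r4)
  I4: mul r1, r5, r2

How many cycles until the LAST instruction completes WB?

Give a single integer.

I0 sub r3 <- r5,r2: IF@1 ID@2 stall=0 (-) EX@3 MEM@4 WB@5
I1 add r3 <- r1,r5: IF@2 ID@3 stall=0 (-) EX@4 MEM@5 WB@6
I2 ld r2 <- r3: IF@3 ID@4 stall=2 (RAW on I1.r3 (WB@6)) EX@7 MEM@8 WB@9
I3 ld r2 <- r4: IF@4 ID@7 stall=0 (-) EX@8 MEM@9 WB@10
I4 mul r1 <- r5,r2: IF@7 ID@8 stall=2 (RAW on I3.r2 (WB@10)) EX@11 MEM@12 WB@13

Answer: 13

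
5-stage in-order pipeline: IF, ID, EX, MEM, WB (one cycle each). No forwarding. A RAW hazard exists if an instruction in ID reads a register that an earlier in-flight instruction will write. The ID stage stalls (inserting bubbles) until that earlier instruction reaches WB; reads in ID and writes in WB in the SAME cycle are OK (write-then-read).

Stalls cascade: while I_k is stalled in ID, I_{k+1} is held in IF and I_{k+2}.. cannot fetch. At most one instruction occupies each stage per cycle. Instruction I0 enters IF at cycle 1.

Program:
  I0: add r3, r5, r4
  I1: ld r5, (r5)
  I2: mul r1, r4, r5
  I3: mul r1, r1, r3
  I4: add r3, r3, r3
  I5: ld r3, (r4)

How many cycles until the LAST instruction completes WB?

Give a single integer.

Answer: 14

Derivation:
I0 add r3 <- r5,r4: IF@1 ID@2 stall=0 (-) EX@3 MEM@4 WB@5
I1 ld r5 <- r5: IF@2 ID@3 stall=0 (-) EX@4 MEM@5 WB@6
I2 mul r1 <- r4,r5: IF@3 ID@4 stall=2 (RAW on I1.r5 (WB@6)) EX@7 MEM@8 WB@9
I3 mul r1 <- r1,r3: IF@4 ID@7 stall=2 (RAW on I2.r1 (WB@9)) EX@10 MEM@11 WB@12
I4 add r3 <- r3,r3: IF@7 ID@10 stall=0 (-) EX@11 MEM@12 WB@13
I5 ld r3 <- r4: IF@10 ID@11 stall=0 (-) EX@12 MEM@13 WB@14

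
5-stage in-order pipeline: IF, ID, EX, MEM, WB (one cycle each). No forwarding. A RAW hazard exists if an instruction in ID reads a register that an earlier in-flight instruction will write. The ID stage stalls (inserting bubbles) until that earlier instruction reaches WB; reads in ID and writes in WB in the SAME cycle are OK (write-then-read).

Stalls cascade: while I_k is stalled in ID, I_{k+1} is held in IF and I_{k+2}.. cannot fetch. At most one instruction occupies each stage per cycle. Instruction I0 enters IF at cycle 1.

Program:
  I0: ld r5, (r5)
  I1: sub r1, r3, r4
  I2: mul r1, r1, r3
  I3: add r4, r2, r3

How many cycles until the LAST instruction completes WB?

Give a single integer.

Answer: 10

Derivation:
I0 ld r5 <- r5: IF@1 ID@2 stall=0 (-) EX@3 MEM@4 WB@5
I1 sub r1 <- r3,r4: IF@2 ID@3 stall=0 (-) EX@4 MEM@5 WB@6
I2 mul r1 <- r1,r3: IF@3 ID@4 stall=2 (RAW on I1.r1 (WB@6)) EX@7 MEM@8 WB@9
I3 add r4 <- r2,r3: IF@4 ID@7 stall=0 (-) EX@8 MEM@9 WB@10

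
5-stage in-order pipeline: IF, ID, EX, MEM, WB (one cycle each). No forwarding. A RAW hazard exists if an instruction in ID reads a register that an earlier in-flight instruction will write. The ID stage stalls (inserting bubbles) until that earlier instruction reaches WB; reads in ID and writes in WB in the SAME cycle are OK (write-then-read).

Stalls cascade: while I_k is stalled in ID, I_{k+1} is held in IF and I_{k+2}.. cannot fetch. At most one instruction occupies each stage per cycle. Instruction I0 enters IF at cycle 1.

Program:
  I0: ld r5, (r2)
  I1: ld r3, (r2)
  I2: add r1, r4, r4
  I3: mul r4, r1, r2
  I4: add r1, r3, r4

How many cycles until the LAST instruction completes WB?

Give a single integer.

Answer: 13

Derivation:
I0 ld r5 <- r2: IF@1 ID@2 stall=0 (-) EX@3 MEM@4 WB@5
I1 ld r3 <- r2: IF@2 ID@3 stall=0 (-) EX@4 MEM@5 WB@6
I2 add r1 <- r4,r4: IF@3 ID@4 stall=0 (-) EX@5 MEM@6 WB@7
I3 mul r4 <- r1,r2: IF@4 ID@5 stall=2 (RAW on I2.r1 (WB@7)) EX@8 MEM@9 WB@10
I4 add r1 <- r3,r4: IF@5 ID@8 stall=2 (RAW on I3.r4 (WB@10)) EX@11 MEM@12 WB@13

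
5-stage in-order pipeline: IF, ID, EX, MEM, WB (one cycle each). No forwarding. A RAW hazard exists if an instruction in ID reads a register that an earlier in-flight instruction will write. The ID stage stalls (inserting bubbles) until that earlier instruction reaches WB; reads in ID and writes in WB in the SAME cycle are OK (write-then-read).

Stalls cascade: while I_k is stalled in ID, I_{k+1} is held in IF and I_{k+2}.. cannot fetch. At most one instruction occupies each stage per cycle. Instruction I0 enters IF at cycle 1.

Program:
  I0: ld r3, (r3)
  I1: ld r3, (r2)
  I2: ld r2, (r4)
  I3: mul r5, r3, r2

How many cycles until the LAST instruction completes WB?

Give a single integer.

Answer: 10

Derivation:
I0 ld r3 <- r3: IF@1 ID@2 stall=0 (-) EX@3 MEM@4 WB@5
I1 ld r3 <- r2: IF@2 ID@3 stall=0 (-) EX@4 MEM@5 WB@6
I2 ld r2 <- r4: IF@3 ID@4 stall=0 (-) EX@5 MEM@6 WB@7
I3 mul r5 <- r3,r2: IF@4 ID@5 stall=2 (RAW on I2.r2 (WB@7)) EX@8 MEM@9 WB@10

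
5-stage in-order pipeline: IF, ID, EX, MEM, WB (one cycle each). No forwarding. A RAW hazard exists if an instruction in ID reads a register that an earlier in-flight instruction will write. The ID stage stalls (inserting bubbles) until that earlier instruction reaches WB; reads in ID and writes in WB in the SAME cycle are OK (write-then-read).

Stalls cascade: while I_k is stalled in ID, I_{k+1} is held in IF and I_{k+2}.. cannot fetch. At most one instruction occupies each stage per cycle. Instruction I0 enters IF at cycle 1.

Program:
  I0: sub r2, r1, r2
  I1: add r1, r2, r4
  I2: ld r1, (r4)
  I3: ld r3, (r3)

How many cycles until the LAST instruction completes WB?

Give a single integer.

Answer: 10

Derivation:
I0 sub r2 <- r1,r2: IF@1 ID@2 stall=0 (-) EX@3 MEM@4 WB@5
I1 add r1 <- r2,r4: IF@2 ID@3 stall=2 (RAW on I0.r2 (WB@5)) EX@6 MEM@7 WB@8
I2 ld r1 <- r4: IF@3 ID@6 stall=0 (-) EX@7 MEM@8 WB@9
I3 ld r3 <- r3: IF@6 ID@7 stall=0 (-) EX@8 MEM@9 WB@10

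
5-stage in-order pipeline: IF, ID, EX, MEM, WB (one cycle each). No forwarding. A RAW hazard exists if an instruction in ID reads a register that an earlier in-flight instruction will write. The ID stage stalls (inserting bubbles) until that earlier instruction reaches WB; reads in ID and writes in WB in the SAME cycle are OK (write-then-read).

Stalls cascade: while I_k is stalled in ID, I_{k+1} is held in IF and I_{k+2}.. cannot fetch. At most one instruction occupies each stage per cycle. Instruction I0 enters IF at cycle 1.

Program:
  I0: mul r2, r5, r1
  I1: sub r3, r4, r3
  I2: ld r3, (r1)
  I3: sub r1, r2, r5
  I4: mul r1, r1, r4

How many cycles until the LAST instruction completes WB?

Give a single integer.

I0 mul r2 <- r5,r1: IF@1 ID@2 stall=0 (-) EX@3 MEM@4 WB@5
I1 sub r3 <- r4,r3: IF@2 ID@3 stall=0 (-) EX@4 MEM@5 WB@6
I2 ld r3 <- r1: IF@3 ID@4 stall=0 (-) EX@5 MEM@6 WB@7
I3 sub r1 <- r2,r5: IF@4 ID@5 stall=0 (-) EX@6 MEM@7 WB@8
I4 mul r1 <- r1,r4: IF@5 ID@6 stall=2 (RAW on I3.r1 (WB@8)) EX@9 MEM@10 WB@11

Answer: 11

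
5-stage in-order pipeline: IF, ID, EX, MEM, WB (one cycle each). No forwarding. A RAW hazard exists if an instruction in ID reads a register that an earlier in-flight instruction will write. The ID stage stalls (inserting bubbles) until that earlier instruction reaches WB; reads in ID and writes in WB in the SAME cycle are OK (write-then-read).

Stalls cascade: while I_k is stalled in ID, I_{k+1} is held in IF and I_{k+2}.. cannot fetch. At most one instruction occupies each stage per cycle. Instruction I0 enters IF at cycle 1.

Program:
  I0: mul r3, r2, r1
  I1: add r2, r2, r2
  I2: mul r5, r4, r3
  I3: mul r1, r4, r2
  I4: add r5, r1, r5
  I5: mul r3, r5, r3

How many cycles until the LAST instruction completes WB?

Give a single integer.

Answer: 15

Derivation:
I0 mul r3 <- r2,r1: IF@1 ID@2 stall=0 (-) EX@3 MEM@4 WB@5
I1 add r2 <- r2,r2: IF@2 ID@3 stall=0 (-) EX@4 MEM@5 WB@6
I2 mul r5 <- r4,r3: IF@3 ID@4 stall=1 (RAW on I0.r3 (WB@5)) EX@6 MEM@7 WB@8
I3 mul r1 <- r4,r2: IF@4 ID@6 stall=0 (-) EX@7 MEM@8 WB@9
I4 add r5 <- r1,r5: IF@6 ID@7 stall=2 (RAW on I3.r1 (WB@9)) EX@10 MEM@11 WB@12
I5 mul r3 <- r5,r3: IF@7 ID@10 stall=2 (RAW on I4.r5 (WB@12)) EX@13 MEM@14 WB@15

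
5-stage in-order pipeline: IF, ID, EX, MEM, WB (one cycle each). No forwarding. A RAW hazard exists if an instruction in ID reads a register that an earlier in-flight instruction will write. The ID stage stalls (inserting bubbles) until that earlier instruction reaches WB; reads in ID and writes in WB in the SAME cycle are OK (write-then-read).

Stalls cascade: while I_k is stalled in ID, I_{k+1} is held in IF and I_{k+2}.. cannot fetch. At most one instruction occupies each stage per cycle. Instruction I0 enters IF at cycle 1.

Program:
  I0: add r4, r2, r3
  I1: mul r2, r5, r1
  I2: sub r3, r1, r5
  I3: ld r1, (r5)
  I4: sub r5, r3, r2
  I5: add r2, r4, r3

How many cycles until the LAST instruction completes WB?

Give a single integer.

Answer: 11

Derivation:
I0 add r4 <- r2,r3: IF@1 ID@2 stall=0 (-) EX@3 MEM@4 WB@5
I1 mul r2 <- r5,r1: IF@2 ID@3 stall=0 (-) EX@4 MEM@5 WB@6
I2 sub r3 <- r1,r5: IF@3 ID@4 stall=0 (-) EX@5 MEM@6 WB@7
I3 ld r1 <- r5: IF@4 ID@5 stall=0 (-) EX@6 MEM@7 WB@8
I4 sub r5 <- r3,r2: IF@5 ID@6 stall=1 (RAW on I2.r3 (WB@7)) EX@8 MEM@9 WB@10
I5 add r2 <- r4,r3: IF@6 ID@8 stall=0 (-) EX@9 MEM@10 WB@11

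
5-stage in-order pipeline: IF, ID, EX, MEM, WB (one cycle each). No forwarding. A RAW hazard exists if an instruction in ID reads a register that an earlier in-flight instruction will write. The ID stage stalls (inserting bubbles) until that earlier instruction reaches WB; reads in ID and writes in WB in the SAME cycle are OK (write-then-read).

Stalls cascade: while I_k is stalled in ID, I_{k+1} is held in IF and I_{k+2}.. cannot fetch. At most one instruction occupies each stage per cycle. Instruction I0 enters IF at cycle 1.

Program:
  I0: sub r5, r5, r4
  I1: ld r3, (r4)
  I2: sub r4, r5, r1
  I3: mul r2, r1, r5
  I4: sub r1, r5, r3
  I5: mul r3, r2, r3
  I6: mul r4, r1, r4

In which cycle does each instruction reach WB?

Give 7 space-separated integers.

Answer: 5 6 8 9 10 12 13

Derivation:
I0 sub r5 <- r5,r4: IF@1 ID@2 stall=0 (-) EX@3 MEM@4 WB@5
I1 ld r3 <- r4: IF@2 ID@3 stall=0 (-) EX@4 MEM@5 WB@6
I2 sub r4 <- r5,r1: IF@3 ID@4 stall=1 (RAW on I0.r5 (WB@5)) EX@6 MEM@7 WB@8
I3 mul r2 <- r1,r5: IF@4 ID@6 stall=0 (-) EX@7 MEM@8 WB@9
I4 sub r1 <- r5,r3: IF@6 ID@7 stall=0 (-) EX@8 MEM@9 WB@10
I5 mul r3 <- r2,r3: IF@7 ID@8 stall=1 (RAW on I3.r2 (WB@9)) EX@10 MEM@11 WB@12
I6 mul r4 <- r1,r4: IF@8 ID@10 stall=0 (-) EX@11 MEM@12 WB@13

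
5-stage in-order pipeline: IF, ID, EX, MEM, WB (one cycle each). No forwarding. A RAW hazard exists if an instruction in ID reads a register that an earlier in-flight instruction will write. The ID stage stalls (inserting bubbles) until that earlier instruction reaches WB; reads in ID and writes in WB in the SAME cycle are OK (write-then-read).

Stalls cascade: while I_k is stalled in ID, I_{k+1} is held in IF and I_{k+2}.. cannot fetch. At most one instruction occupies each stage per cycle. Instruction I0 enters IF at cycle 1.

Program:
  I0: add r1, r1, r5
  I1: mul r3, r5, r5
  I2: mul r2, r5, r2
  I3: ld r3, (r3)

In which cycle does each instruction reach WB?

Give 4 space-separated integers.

I0 add r1 <- r1,r5: IF@1 ID@2 stall=0 (-) EX@3 MEM@4 WB@5
I1 mul r3 <- r5,r5: IF@2 ID@3 stall=0 (-) EX@4 MEM@5 WB@6
I2 mul r2 <- r5,r2: IF@3 ID@4 stall=0 (-) EX@5 MEM@6 WB@7
I3 ld r3 <- r3: IF@4 ID@5 stall=1 (RAW on I1.r3 (WB@6)) EX@7 MEM@8 WB@9

Answer: 5 6 7 9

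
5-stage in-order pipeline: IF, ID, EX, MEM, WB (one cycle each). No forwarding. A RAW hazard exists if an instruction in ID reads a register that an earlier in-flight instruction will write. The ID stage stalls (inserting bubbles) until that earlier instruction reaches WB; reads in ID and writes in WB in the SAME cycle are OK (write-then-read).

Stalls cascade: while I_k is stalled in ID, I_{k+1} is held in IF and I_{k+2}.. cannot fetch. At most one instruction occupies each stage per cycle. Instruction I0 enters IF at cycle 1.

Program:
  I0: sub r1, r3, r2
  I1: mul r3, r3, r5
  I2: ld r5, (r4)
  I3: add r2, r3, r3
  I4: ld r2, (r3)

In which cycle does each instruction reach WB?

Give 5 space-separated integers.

I0 sub r1 <- r3,r2: IF@1 ID@2 stall=0 (-) EX@3 MEM@4 WB@5
I1 mul r3 <- r3,r5: IF@2 ID@3 stall=0 (-) EX@4 MEM@5 WB@6
I2 ld r5 <- r4: IF@3 ID@4 stall=0 (-) EX@5 MEM@6 WB@7
I3 add r2 <- r3,r3: IF@4 ID@5 stall=1 (RAW on I1.r3 (WB@6)) EX@7 MEM@8 WB@9
I4 ld r2 <- r3: IF@5 ID@7 stall=0 (-) EX@8 MEM@9 WB@10

Answer: 5 6 7 9 10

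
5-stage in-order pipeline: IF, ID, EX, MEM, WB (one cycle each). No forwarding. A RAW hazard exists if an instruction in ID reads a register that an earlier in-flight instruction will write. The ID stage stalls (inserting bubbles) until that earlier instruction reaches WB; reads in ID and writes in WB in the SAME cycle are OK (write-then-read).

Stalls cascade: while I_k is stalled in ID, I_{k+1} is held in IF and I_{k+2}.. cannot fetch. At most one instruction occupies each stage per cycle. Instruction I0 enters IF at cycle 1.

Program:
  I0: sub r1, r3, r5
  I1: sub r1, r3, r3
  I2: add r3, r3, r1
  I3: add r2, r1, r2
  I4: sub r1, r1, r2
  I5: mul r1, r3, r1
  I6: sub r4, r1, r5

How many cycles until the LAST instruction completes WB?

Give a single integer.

I0 sub r1 <- r3,r5: IF@1 ID@2 stall=0 (-) EX@3 MEM@4 WB@5
I1 sub r1 <- r3,r3: IF@2 ID@3 stall=0 (-) EX@4 MEM@5 WB@6
I2 add r3 <- r3,r1: IF@3 ID@4 stall=2 (RAW on I1.r1 (WB@6)) EX@7 MEM@8 WB@9
I3 add r2 <- r1,r2: IF@4 ID@7 stall=0 (-) EX@8 MEM@9 WB@10
I4 sub r1 <- r1,r2: IF@7 ID@8 stall=2 (RAW on I3.r2 (WB@10)) EX@11 MEM@12 WB@13
I5 mul r1 <- r3,r1: IF@8 ID@11 stall=2 (RAW on I4.r1 (WB@13)) EX@14 MEM@15 WB@16
I6 sub r4 <- r1,r5: IF@11 ID@14 stall=2 (RAW on I5.r1 (WB@16)) EX@17 MEM@18 WB@19

Answer: 19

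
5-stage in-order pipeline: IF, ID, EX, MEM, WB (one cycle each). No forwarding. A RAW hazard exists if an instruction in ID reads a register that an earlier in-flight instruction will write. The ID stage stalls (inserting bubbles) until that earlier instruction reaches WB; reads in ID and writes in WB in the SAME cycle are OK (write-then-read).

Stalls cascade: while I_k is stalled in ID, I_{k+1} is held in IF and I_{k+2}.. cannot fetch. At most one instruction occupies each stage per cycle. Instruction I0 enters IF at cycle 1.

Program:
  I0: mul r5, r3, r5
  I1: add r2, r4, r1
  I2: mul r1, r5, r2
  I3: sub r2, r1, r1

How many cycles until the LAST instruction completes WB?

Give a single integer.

Answer: 12

Derivation:
I0 mul r5 <- r3,r5: IF@1 ID@2 stall=0 (-) EX@3 MEM@4 WB@5
I1 add r2 <- r4,r1: IF@2 ID@3 stall=0 (-) EX@4 MEM@5 WB@6
I2 mul r1 <- r5,r2: IF@3 ID@4 stall=2 (RAW on I1.r2 (WB@6)) EX@7 MEM@8 WB@9
I3 sub r2 <- r1,r1: IF@4 ID@7 stall=2 (RAW on I2.r1 (WB@9)) EX@10 MEM@11 WB@12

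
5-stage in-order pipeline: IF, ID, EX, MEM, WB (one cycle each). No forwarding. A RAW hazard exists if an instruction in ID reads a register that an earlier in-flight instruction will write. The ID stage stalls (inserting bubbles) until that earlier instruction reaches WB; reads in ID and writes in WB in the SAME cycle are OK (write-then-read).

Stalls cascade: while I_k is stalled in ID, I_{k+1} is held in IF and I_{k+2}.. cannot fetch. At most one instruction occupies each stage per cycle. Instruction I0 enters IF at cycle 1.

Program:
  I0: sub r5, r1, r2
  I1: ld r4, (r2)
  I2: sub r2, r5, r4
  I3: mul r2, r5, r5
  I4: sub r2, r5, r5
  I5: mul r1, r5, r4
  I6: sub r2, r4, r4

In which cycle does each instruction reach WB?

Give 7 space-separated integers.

Answer: 5 6 9 10 11 12 13

Derivation:
I0 sub r5 <- r1,r2: IF@1 ID@2 stall=0 (-) EX@3 MEM@4 WB@5
I1 ld r4 <- r2: IF@2 ID@3 stall=0 (-) EX@4 MEM@5 WB@6
I2 sub r2 <- r5,r4: IF@3 ID@4 stall=2 (RAW on I1.r4 (WB@6)) EX@7 MEM@8 WB@9
I3 mul r2 <- r5,r5: IF@4 ID@7 stall=0 (-) EX@8 MEM@9 WB@10
I4 sub r2 <- r5,r5: IF@7 ID@8 stall=0 (-) EX@9 MEM@10 WB@11
I5 mul r1 <- r5,r4: IF@8 ID@9 stall=0 (-) EX@10 MEM@11 WB@12
I6 sub r2 <- r4,r4: IF@9 ID@10 stall=0 (-) EX@11 MEM@12 WB@13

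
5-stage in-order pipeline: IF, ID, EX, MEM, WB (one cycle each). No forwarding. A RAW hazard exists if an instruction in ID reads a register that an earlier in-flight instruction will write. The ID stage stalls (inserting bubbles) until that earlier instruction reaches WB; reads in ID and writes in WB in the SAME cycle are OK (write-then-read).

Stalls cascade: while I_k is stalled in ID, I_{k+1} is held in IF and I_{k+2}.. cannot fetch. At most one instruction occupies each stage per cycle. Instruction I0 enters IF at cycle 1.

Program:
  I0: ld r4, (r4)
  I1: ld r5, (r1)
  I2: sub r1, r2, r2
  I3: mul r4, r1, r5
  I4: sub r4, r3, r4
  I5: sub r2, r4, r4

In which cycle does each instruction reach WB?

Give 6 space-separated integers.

I0 ld r4 <- r4: IF@1 ID@2 stall=0 (-) EX@3 MEM@4 WB@5
I1 ld r5 <- r1: IF@2 ID@3 stall=0 (-) EX@4 MEM@5 WB@6
I2 sub r1 <- r2,r2: IF@3 ID@4 stall=0 (-) EX@5 MEM@6 WB@7
I3 mul r4 <- r1,r5: IF@4 ID@5 stall=2 (RAW on I2.r1 (WB@7)) EX@8 MEM@9 WB@10
I4 sub r4 <- r3,r4: IF@5 ID@8 stall=2 (RAW on I3.r4 (WB@10)) EX@11 MEM@12 WB@13
I5 sub r2 <- r4,r4: IF@8 ID@11 stall=2 (RAW on I4.r4 (WB@13)) EX@14 MEM@15 WB@16

Answer: 5 6 7 10 13 16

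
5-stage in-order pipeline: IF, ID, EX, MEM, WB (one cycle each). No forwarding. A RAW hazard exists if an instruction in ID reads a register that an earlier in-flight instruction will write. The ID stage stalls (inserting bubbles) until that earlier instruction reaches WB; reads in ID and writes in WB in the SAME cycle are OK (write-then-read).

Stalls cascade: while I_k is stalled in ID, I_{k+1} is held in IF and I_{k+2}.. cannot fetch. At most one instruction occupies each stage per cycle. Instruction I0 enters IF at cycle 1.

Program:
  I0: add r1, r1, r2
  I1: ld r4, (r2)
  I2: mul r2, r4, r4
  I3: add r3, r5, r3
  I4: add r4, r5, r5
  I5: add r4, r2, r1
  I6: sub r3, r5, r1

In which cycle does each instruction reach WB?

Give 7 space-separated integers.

I0 add r1 <- r1,r2: IF@1 ID@2 stall=0 (-) EX@3 MEM@4 WB@5
I1 ld r4 <- r2: IF@2 ID@3 stall=0 (-) EX@4 MEM@5 WB@6
I2 mul r2 <- r4,r4: IF@3 ID@4 stall=2 (RAW on I1.r4 (WB@6)) EX@7 MEM@8 WB@9
I3 add r3 <- r5,r3: IF@4 ID@7 stall=0 (-) EX@8 MEM@9 WB@10
I4 add r4 <- r5,r5: IF@7 ID@8 stall=0 (-) EX@9 MEM@10 WB@11
I5 add r4 <- r2,r1: IF@8 ID@9 stall=0 (-) EX@10 MEM@11 WB@12
I6 sub r3 <- r5,r1: IF@9 ID@10 stall=0 (-) EX@11 MEM@12 WB@13

Answer: 5 6 9 10 11 12 13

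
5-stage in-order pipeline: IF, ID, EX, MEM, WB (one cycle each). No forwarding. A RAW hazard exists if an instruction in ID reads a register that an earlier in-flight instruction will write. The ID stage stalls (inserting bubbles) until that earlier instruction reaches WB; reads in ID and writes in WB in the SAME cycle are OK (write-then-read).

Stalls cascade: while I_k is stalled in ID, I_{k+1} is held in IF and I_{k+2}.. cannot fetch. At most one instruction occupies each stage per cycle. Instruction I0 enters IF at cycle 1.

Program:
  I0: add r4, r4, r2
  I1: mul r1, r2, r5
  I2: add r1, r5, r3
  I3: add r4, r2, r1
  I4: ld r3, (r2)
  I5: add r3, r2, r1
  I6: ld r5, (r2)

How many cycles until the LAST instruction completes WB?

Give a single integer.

I0 add r4 <- r4,r2: IF@1 ID@2 stall=0 (-) EX@3 MEM@4 WB@5
I1 mul r1 <- r2,r5: IF@2 ID@3 stall=0 (-) EX@4 MEM@5 WB@6
I2 add r1 <- r5,r3: IF@3 ID@4 stall=0 (-) EX@5 MEM@6 WB@7
I3 add r4 <- r2,r1: IF@4 ID@5 stall=2 (RAW on I2.r1 (WB@7)) EX@8 MEM@9 WB@10
I4 ld r3 <- r2: IF@5 ID@8 stall=0 (-) EX@9 MEM@10 WB@11
I5 add r3 <- r2,r1: IF@8 ID@9 stall=0 (-) EX@10 MEM@11 WB@12
I6 ld r5 <- r2: IF@9 ID@10 stall=0 (-) EX@11 MEM@12 WB@13

Answer: 13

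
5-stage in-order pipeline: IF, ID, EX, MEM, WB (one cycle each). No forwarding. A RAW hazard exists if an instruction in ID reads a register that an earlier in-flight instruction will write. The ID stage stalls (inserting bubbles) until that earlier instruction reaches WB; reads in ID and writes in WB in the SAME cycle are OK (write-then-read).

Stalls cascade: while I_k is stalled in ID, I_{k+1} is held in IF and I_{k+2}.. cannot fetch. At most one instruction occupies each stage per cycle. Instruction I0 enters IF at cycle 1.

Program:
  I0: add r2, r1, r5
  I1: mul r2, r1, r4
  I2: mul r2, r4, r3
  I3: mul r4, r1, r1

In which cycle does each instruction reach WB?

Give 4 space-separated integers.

Answer: 5 6 7 8

Derivation:
I0 add r2 <- r1,r5: IF@1 ID@2 stall=0 (-) EX@3 MEM@4 WB@5
I1 mul r2 <- r1,r4: IF@2 ID@3 stall=0 (-) EX@4 MEM@5 WB@6
I2 mul r2 <- r4,r3: IF@3 ID@4 stall=0 (-) EX@5 MEM@6 WB@7
I3 mul r4 <- r1,r1: IF@4 ID@5 stall=0 (-) EX@6 MEM@7 WB@8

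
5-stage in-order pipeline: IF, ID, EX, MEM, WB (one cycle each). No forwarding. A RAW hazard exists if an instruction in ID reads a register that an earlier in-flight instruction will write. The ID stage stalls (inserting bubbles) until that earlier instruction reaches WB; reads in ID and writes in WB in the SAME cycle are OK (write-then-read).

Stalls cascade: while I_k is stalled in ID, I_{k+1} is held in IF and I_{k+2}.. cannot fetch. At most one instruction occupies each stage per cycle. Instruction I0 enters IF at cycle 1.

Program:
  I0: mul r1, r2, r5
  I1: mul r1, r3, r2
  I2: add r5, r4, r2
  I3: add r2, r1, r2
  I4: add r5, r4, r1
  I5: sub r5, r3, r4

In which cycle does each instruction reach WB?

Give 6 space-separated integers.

I0 mul r1 <- r2,r5: IF@1 ID@2 stall=0 (-) EX@3 MEM@4 WB@5
I1 mul r1 <- r3,r2: IF@2 ID@3 stall=0 (-) EX@4 MEM@5 WB@6
I2 add r5 <- r4,r2: IF@3 ID@4 stall=0 (-) EX@5 MEM@6 WB@7
I3 add r2 <- r1,r2: IF@4 ID@5 stall=1 (RAW on I1.r1 (WB@6)) EX@7 MEM@8 WB@9
I4 add r5 <- r4,r1: IF@5 ID@7 stall=0 (-) EX@8 MEM@9 WB@10
I5 sub r5 <- r3,r4: IF@7 ID@8 stall=0 (-) EX@9 MEM@10 WB@11

Answer: 5 6 7 9 10 11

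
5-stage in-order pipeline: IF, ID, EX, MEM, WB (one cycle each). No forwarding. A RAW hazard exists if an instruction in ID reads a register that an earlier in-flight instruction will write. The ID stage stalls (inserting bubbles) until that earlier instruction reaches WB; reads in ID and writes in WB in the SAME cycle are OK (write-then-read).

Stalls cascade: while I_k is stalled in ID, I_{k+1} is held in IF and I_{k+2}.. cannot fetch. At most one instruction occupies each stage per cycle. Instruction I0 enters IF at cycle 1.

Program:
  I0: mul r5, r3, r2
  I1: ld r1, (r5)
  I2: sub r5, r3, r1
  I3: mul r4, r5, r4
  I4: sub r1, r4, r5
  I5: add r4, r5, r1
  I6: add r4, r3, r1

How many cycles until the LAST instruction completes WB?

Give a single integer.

I0 mul r5 <- r3,r2: IF@1 ID@2 stall=0 (-) EX@3 MEM@4 WB@5
I1 ld r1 <- r5: IF@2 ID@3 stall=2 (RAW on I0.r5 (WB@5)) EX@6 MEM@7 WB@8
I2 sub r5 <- r3,r1: IF@3 ID@6 stall=2 (RAW on I1.r1 (WB@8)) EX@9 MEM@10 WB@11
I3 mul r4 <- r5,r4: IF@6 ID@9 stall=2 (RAW on I2.r5 (WB@11)) EX@12 MEM@13 WB@14
I4 sub r1 <- r4,r5: IF@9 ID@12 stall=2 (RAW on I3.r4 (WB@14)) EX@15 MEM@16 WB@17
I5 add r4 <- r5,r1: IF@12 ID@15 stall=2 (RAW on I4.r1 (WB@17)) EX@18 MEM@19 WB@20
I6 add r4 <- r3,r1: IF@15 ID@18 stall=0 (-) EX@19 MEM@20 WB@21

Answer: 21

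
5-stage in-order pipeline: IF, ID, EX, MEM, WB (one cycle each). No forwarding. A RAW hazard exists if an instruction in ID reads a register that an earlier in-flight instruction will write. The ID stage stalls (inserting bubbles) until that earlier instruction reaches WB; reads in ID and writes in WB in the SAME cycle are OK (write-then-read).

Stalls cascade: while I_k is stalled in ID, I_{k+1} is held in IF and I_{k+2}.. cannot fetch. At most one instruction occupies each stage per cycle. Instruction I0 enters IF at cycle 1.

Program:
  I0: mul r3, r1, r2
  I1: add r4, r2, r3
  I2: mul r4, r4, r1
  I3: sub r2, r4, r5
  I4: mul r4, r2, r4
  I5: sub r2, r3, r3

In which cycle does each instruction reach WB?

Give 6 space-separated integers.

Answer: 5 8 11 14 17 18

Derivation:
I0 mul r3 <- r1,r2: IF@1 ID@2 stall=0 (-) EX@3 MEM@4 WB@5
I1 add r4 <- r2,r3: IF@2 ID@3 stall=2 (RAW on I0.r3 (WB@5)) EX@6 MEM@7 WB@8
I2 mul r4 <- r4,r1: IF@3 ID@6 stall=2 (RAW on I1.r4 (WB@8)) EX@9 MEM@10 WB@11
I3 sub r2 <- r4,r5: IF@6 ID@9 stall=2 (RAW on I2.r4 (WB@11)) EX@12 MEM@13 WB@14
I4 mul r4 <- r2,r4: IF@9 ID@12 stall=2 (RAW on I3.r2 (WB@14)) EX@15 MEM@16 WB@17
I5 sub r2 <- r3,r3: IF@12 ID@15 stall=0 (-) EX@16 MEM@17 WB@18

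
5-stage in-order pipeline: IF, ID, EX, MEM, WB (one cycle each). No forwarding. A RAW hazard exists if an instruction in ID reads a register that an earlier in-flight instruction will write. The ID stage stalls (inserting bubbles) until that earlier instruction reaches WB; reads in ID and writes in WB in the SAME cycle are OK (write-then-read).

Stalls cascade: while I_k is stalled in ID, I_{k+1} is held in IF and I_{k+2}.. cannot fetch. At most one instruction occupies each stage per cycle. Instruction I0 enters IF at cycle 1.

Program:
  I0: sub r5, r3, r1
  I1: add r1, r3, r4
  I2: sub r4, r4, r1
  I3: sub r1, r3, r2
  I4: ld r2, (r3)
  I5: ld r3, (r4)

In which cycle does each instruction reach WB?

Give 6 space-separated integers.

Answer: 5 6 9 10 11 12

Derivation:
I0 sub r5 <- r3,r1: IF@1 ID@2 stall=0 (-) EX@3 MEM@4 WB@5
I1 add r1 <- r3,r4: IF@2 ID@3 stall=0 (-) EX@4 MEM@5 WB@6
I2 sub r4 <- r4,r1: IF@3 ID@4 stall=2 (RAW on I1.r1 (WB@6)) EX@7 MEM@8 WB@9
I3 sub r1 <- r3,r2: IF@4 ID@7 stall=0 (-) EX@8 MEM@9 WB@10
I4 ld r2 <- r3: IF@7 ID@8 stall=0 (-) EX@9 MEM@10 WB@11
I5 ld r3 <- r4: IF@8 ID@9 stall=0 (-) EX@10 MEM@11 WB@12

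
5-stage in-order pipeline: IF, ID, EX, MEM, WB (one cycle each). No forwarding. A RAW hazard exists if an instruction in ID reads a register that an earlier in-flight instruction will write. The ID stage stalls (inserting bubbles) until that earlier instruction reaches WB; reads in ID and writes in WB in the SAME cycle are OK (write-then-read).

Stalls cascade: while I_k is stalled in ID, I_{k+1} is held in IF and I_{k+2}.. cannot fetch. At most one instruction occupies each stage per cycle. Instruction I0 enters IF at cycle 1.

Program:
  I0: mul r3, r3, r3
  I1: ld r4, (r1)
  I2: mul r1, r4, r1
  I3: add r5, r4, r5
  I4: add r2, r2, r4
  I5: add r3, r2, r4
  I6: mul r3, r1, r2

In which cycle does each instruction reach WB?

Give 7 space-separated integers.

I0 mul r3 <- r3,r3: IF@1 ID@2 stall=0 (-) EX@3 MEM@4 WB@5
I1 ld r4 <- r1: IF@2 ID@3 stall=0 (-) EX@4 MEM@5 WB@6
I2 mul r1 <- r4,r1: IF@3 ID@4 stall=2 (RAW on I1.r4 (WB@6)) EX@7 MEM@8 WB@9
I3 add r5 <- r4,r5: IF@4 ID@7 stall=0 (-) EX@8 MEM@9 WB@10
I4 add r2 <- r2,r4: IF@7 ID@8 stall=0 (-) EX@9 MEM@10 WB@11
I5 add r3 <- r2,r4: IF@8 ID@9 stall=2 (RAW on I4.r2 (WB@11)) EX@12 MEM@13 WB@14
I6 mul r3 <- r1,r2: IF@9 ID@12 stall=0 (-) EX@13 MEM@14 WB@15

Answer: 5 6 9 10 11 14 15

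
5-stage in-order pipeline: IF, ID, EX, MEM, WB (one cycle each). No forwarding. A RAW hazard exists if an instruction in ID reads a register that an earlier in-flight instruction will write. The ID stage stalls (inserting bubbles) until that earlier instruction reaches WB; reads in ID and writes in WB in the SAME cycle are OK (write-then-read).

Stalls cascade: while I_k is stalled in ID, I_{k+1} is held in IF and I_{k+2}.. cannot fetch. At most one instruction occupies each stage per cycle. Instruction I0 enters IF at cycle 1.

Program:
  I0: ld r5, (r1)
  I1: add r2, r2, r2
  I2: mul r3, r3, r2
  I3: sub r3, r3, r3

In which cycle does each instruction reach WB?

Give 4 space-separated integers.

Answer: 5 6 9 12

Derivation:
I0 ld r5 <- r1: IF@1 ID@2 stall=0 (-) EX@3 MEM@4 WB@5
I1 add r2 <- r2,r2: IF@2 ID@3 stall=0 (-) EX@4 MEM@5 WB@6
I2 mul r3 <- r3,r2: IF@3 ID@4 stall=2 (RAW on I1.r2 (WB@6)) EX@7 MEM@8 WB@9
I3 sub r3 <- r3,r3: IF@4 ID@7 stall=2 (RAW on I2.r3 (WB@9)) EX@10 MEM@11 WB@12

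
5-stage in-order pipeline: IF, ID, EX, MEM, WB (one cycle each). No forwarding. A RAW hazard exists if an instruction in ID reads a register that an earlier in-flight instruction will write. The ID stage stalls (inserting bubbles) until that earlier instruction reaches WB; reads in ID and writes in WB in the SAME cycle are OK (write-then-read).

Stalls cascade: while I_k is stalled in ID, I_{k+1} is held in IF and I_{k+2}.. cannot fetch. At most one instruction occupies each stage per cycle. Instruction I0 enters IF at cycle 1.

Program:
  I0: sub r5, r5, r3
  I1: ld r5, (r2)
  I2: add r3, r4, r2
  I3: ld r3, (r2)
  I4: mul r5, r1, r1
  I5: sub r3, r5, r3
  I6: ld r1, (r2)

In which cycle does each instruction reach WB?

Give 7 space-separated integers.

Answer: 5 6 7 8 9 12 13

Derivation:
I0 sub r5 <- r5,r3: IF@1 ID@2 stall=0 (-) EX@3 MEM@4 WB@5
I1 ld r5 <- r2: IF@2 ID@3 stall=0 (-) EX@4 MEM@5 WB@6
I2 add r3 <- r4,r2: IF@3 ID@4 stall=0 (-) EX@5 MEM@6 WB@7
I3 ld r3 <- r2: IF@4 ID@5 stall=0 (-) EX@6 MEM@7 WB@8
I4 mul r5 <- r1,r1: IF@5 ID@6 stall=0 (-) EX@7 MEM@8 WB@9
I5 sub r3 <- r5,r3: IF@6 ID@7 stall=2 (RAW on I4.r5 (WB@9)) EX@10 MEM@11 WB@12
I6 ld r1 <- r2: IF@7 ID@10 stall=0 (-) EX@11 MEM@12 WB@13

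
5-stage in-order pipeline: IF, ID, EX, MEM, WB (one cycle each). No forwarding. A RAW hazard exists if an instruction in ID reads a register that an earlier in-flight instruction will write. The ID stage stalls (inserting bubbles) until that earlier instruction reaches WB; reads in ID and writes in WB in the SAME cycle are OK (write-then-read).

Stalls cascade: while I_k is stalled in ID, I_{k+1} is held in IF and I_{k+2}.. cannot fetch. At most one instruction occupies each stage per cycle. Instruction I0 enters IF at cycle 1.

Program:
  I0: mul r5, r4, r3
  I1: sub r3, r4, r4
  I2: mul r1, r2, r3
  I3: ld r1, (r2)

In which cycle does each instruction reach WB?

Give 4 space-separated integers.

I0 mul r5 <- r4,r3: IF@1 ID@2 stall=0 (-) EX@3 MEM@4 WB@5
I1 sub r3 <- r4,r4: IF@2 ID@3 stall=0 (-) EX@4 MEM@5 WB@6
I2 mul r1 <- r2,r3: IF@3 ID@4 stall=2 (RAW on I1.r3 (WB@6)) EX@7 MEM@8 WB@9
I3 ld r1 <- r2: IF@4 ID@7 stall=0 (-) EX@8 MEM@9 WB@10

Answer: 5 6 9 10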